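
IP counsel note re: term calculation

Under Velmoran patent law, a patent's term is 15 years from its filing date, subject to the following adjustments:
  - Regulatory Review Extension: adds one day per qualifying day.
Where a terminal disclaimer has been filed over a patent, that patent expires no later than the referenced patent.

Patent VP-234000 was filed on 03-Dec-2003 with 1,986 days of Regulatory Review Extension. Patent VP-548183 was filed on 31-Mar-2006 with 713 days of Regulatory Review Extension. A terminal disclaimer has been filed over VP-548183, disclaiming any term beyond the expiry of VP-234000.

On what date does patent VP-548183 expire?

Natural term of VP-548183:
  Base: filing + 15 years → 31 March 2021.
  Regulatory Review Extension: +713 days → 14 March 2023.
Expiry of referenced patent VP-234000:
  Base: filing + 15 years → 3 December 2018.
  Regulatory Review Extension: +1986 days → 11 May 2024.
Terminal disclaimer: VP-548183 expires on the earlier of 14 March 2023 and 11 May 2024.

March 14, 2023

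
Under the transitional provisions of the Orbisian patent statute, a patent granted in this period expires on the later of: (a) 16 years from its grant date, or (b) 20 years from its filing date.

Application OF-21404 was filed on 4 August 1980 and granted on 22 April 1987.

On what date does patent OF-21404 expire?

(a) grant + 16 years → 22 April 2003.
(b) filing + 20 years → 4 August 2000.
Later of the two: 22 April 2003.

April 22, 2003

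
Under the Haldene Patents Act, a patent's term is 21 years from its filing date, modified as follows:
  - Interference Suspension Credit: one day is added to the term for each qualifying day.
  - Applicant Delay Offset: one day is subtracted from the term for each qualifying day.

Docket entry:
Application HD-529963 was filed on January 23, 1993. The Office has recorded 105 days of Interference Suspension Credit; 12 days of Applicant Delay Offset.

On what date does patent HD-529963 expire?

2014-04-26

Base term: filing date + 21 years → 23 January 2014.
Interference Suspension Credit: +105 days → 8 May 2014.
Applicant Delay Offset: −12 days → 26 April 2014.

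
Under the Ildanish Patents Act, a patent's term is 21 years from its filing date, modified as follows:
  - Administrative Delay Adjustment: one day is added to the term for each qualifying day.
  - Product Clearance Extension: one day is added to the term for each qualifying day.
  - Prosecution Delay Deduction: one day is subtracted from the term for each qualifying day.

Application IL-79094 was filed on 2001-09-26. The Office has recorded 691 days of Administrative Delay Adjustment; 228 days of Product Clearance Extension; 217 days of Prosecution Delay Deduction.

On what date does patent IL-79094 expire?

August 28, 2024

Base term: filing date + 21 years → 26 September 2022.
Administrative Delay Adjustment: +691 days → 17 August 2024.
Product Clearance Extension: +228 days → 2 April 2025.
Prosecution Delay Deduction: −217 days → 28 August 2024.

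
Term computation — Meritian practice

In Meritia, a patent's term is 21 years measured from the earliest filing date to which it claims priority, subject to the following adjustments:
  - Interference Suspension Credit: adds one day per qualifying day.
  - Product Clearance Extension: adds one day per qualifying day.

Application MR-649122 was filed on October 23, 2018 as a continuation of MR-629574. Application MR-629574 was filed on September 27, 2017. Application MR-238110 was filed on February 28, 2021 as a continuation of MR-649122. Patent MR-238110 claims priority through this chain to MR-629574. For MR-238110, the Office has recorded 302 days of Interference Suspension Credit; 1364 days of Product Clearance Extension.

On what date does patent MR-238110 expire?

Earliest priority filing: 27 September 2017.
Base term: 27 September 2017 + 21 years → 27 September 2038.
Interference Suspension Credit: +302 days → 26 July 2039.
Product Clearance Extension: +1364 days → 20 April 2043.

2043-04-20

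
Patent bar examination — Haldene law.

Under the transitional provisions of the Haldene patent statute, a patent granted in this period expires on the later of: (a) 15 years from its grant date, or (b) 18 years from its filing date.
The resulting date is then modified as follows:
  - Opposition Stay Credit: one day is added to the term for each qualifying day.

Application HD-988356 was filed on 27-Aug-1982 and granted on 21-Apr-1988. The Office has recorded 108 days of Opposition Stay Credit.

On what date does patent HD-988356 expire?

August 7, 2003

(a) grant + 15 years → 21 April 2003.
(b) filing + 18 years → 27 August 2000.
Later of the two: 21 April 2003.
Opposition Stay Credit: +108 days → 7 August 2003.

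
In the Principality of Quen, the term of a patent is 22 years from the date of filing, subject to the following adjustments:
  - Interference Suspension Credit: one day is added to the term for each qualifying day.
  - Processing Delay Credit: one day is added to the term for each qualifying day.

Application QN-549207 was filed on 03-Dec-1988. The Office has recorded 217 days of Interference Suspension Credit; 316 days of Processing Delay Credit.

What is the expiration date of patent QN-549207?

May 19, 2012

Base term: filing date + 22 years → 3 December 2010.
Interference Suspension Credit: +217 days → 8 July 2011.
Processing Delay Credit: +316 days → 19 May 2012.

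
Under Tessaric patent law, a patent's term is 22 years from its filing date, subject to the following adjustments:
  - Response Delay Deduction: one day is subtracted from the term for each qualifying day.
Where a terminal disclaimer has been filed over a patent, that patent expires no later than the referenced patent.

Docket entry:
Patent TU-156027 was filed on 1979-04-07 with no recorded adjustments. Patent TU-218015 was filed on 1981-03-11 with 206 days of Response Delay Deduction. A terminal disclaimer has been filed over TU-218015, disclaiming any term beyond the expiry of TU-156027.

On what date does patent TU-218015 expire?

2001-04-07

Natural term of TU-218015:
  Base: filing + 22 years → 11 March 2003.
  Response Delay Deduction: −206 days → 17 August 2002.
Expiry of referenced patent TU-156027:
  Base: filing + 22 years → 7 April 2001.
Terminal disclaimer: TU-218015 expires on the earlier of 17 August 2002 and 7 April 2001.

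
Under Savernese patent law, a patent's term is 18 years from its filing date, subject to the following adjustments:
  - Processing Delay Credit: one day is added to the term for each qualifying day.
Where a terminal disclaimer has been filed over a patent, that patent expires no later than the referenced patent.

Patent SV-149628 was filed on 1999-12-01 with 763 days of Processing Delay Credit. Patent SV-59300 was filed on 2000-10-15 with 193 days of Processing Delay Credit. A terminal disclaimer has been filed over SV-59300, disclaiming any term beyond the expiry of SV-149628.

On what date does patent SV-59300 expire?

Natural term of SV-59300:
  Base: filing + 18 years → 15 October 2018.
  Processing Delay Credit: +193 days → 26 April 2019.
Expiry of referenced patent SV-149628:
  Base: filing + 18 years → 1 December 2017.
  Processing Delay Credit: +763 days → 3 January 2020.
Terminal disclaimer: SV-59300 expires on the earlier of 26 April 2019 and 3 January 2020.

April 26, 2019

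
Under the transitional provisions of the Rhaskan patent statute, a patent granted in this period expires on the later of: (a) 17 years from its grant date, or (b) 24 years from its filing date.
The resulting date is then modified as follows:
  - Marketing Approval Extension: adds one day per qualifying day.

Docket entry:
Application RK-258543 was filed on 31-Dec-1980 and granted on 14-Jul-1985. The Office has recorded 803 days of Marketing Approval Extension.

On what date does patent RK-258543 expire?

2007-03-14

(a) grant + 17 years → 14 July 2002.
(b) filing + 24 years → 31 December 2004.
Later of the two: 31 December 2004.
Marketing Approval Extension: +803 days → 14 March 2007.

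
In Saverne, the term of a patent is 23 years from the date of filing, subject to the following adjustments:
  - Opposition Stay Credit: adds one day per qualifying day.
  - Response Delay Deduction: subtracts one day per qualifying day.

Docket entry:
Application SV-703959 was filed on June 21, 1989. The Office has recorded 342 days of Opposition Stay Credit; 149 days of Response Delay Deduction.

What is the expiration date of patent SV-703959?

2012-12-31

Base term: filing date + 23 years → 21 June 2012.
Opposition Stay Credit: +342 days → 29 May 2013.
Response Delay Deduction: −149 days → 31 December 2012.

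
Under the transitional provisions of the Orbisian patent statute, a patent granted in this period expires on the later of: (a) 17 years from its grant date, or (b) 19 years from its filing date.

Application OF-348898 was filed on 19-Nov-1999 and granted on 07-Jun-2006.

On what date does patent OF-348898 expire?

2023-06-07

(a) grant + 17 years → 7 June 2023.
(b) filing + 19 years → 19 November 2018.
Later of the two: 7 June 2023.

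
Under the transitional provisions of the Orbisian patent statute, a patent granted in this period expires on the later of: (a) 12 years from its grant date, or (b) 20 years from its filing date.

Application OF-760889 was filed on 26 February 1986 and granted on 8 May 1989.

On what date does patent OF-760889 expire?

2006-02-26

(a) grant + 12 years → 8 May 2001.
(b) filing + 20 years → 26 February 2006.
Later of the two: 26 February 2006.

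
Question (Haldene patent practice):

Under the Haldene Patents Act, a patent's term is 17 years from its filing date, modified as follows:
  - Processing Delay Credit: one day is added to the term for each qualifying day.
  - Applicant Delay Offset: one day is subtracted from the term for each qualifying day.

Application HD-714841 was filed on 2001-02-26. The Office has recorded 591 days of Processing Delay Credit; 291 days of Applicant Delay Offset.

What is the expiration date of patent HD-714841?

December 23, 2018

Base term: filing date + 17 years → 26 February 2018.
Processing Delay Credit: +591 days → 10 October 2019.
Applicant Delay Offset: −291 days → 23 December 2018.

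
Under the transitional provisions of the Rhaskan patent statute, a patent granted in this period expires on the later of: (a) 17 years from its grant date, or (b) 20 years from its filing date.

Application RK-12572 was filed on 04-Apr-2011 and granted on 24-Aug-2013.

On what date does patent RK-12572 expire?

2031-04-04

(a) grant + 17 years → 24 August 2030.
(b) filing + 20 years → 4 April 2031.
Later of the two: 4 April 2031.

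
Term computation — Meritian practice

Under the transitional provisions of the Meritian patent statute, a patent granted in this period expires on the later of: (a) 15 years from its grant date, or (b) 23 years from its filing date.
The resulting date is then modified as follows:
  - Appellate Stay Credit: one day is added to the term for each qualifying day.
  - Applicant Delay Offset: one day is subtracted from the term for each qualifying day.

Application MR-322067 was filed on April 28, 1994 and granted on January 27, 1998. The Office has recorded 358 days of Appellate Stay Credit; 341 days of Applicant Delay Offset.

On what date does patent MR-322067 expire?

(a) grant + 15 years → 27 January 2013.
(b) filing + 23 years → 28 April 2017.
Later of the two: 28 April 2017.
Appellate Stay Credit: +358 days → 21 April 2018.
Applicant Delay Offset: −341 days → 15 May 2017.

May 15, 2017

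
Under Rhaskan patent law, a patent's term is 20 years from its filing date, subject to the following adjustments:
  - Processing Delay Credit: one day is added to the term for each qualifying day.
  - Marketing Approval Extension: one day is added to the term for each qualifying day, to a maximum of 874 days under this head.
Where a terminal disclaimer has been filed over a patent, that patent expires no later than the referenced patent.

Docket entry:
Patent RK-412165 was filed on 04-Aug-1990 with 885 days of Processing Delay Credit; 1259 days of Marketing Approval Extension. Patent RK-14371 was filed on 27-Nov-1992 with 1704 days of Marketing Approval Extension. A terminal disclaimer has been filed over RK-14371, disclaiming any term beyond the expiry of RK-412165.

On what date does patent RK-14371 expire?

Natural term of RK-14371:
  Base: filing + 20 years → 27 November 2012.
  Marketing Approval Extension: 1704 days claimed exceeds the 874-day cap, so +874 days → 20 April 2015.
Expiry of referenced patent RK-412165:
  Base: filing + 20 years → 4 August 2010.
  Processing Delay Credit: +885 days → 5 January 2013.
  Marketing Approval Extension: 1259 days claimed exceeds the 874-day cap, so +874 days → 29 May 2015.
Terminal disclaimer: RK-14371 expires on the earlier of 20 April 2015 and 29 May 2015.

2015-04-20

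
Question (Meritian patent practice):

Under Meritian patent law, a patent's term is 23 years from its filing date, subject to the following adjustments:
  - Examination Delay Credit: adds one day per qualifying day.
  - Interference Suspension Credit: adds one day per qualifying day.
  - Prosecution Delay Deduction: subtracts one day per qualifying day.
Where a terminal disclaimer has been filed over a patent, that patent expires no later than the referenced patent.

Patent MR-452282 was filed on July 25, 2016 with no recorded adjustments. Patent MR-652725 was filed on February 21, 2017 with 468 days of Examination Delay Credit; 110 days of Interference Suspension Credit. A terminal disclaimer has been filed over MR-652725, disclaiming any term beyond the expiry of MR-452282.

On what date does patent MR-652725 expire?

July 25, 2039

Natural term of MR-652725:
  Base: filing + 23 years → 21 February 2040.
  Examination Delay Credit: +468 days → 3 June 2041.
  Interference Suspension Credit: +110 days → 21 September 2041.
Expiry of referenced patent MR-452282:
  Base: filing + 23 years → 25 July 2039.
Terminal disclaimer: MR-652725 expires on the earlier of 21 September 2041 and 25 July 2039.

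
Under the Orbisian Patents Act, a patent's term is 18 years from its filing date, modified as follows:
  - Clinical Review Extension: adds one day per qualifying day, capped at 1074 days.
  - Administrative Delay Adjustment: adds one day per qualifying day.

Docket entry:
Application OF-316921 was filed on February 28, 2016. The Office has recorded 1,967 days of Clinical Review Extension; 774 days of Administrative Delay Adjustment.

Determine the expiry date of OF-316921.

March 22, 2039

Base term: filing date + 18 years → 28 February 2034.
Clinical Review Extension: 1967 days claimed exceeds the 1074-day cap, so +1074 days → 6 February 2037.
Administrative Delay Adjustment: +774 days → 22 March 2039.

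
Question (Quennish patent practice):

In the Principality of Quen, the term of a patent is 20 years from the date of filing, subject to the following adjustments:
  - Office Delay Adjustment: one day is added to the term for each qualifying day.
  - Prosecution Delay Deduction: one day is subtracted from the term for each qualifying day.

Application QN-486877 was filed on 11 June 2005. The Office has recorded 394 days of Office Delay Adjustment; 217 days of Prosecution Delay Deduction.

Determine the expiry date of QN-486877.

Base term: filing date + 20 years → 11 June 2025.
Office Delay Adjustment: +394 days → 10 July 2026.
Prosecution Delay Deduction: −217 days → 5 December 2025.

December 5, 2025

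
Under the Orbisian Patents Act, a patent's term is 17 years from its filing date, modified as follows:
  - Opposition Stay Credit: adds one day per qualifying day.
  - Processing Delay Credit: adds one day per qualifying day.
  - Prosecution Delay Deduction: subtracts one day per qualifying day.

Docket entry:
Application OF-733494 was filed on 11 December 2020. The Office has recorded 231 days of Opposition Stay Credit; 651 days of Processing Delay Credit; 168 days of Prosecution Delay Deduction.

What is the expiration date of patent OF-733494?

Base term: filing date + 17 years → 11 December 2037.
Opposition Stay Credit: +231 days → 30 July 2038.
Processing Delay Credit: +651 days → 11 May 2040.
Prosecution Delay Deduction: −168 days → 25 November 2039.

2039-11-25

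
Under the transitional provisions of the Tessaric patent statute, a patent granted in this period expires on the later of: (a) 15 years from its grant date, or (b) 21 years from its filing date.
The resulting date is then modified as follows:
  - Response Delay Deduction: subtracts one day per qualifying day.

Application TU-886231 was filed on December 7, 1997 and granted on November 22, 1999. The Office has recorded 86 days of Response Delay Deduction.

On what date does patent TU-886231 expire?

(a) grant + 15 years → 22 November 2014.
(b) filing + 21 years → 7 December 2018.
Later of the two: 7 December 2018.
Response Delay Deduction: −86 days → 12 September 2018.

September 12, 2018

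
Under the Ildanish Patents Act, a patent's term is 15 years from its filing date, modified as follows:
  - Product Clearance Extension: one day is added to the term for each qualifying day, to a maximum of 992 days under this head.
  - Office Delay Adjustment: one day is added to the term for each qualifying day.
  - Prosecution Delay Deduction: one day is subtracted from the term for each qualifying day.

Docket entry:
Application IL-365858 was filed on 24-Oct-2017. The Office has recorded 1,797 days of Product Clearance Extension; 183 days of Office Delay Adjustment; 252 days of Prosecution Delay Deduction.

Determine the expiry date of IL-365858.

2035-05-05

Base term: filing date + 15 years → 24 October 2032.
Product Clearance Extension: 1797 days claimed exceeds the 992-day cap, so +992 days → 13 July 2035.
Office Delay Adjustment: +183 days → 12 January 2036.
Prosecution Delay Deduction: −252 days → 5 May 2035.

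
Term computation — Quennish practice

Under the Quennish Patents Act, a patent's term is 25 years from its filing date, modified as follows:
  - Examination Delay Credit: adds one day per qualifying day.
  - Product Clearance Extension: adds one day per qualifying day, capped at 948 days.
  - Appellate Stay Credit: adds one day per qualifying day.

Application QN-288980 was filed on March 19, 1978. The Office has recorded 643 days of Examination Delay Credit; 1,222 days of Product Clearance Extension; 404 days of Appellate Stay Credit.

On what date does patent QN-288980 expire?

September 3, 2008

Base term: filing date + 25 years → 19 March 2003.
Examination Delay Credit: +643 days → 21 December 2004.
Product Clearance Extension: 1222 days claimed exceeds the 948-day cap, so +948 days → 27 July 2007.
Appellate Stay Credit: +404 days → 3 September 2008.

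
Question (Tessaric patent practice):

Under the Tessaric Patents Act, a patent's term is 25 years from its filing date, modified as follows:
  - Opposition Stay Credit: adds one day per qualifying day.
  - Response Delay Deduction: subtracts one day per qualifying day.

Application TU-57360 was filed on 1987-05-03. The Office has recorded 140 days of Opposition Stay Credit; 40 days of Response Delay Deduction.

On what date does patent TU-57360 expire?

August 11, 2012

Base term: filing date + 25 years → 3 May 2012.
Opposition Stay Credit: +140 days → 20 September 2012.
Response Delay Deduction: −40 days → 11 August 2012.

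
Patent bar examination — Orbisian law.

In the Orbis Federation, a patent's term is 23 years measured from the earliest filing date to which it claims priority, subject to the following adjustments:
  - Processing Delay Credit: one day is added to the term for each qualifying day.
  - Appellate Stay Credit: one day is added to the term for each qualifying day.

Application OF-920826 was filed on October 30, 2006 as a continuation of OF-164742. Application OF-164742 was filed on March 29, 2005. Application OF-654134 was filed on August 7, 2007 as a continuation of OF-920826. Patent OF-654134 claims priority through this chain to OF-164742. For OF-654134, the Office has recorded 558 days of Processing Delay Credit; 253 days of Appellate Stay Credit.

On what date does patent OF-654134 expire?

June 18, 2030

Earliest priority filing: 29 March 2005.
Base term: 29 March 2005 + 23 years → 29 March 2028.
Processing Delay Credit: +558 days → 8 October 2029.
Appellate Stay Credit: +253 days → 18 June 2030.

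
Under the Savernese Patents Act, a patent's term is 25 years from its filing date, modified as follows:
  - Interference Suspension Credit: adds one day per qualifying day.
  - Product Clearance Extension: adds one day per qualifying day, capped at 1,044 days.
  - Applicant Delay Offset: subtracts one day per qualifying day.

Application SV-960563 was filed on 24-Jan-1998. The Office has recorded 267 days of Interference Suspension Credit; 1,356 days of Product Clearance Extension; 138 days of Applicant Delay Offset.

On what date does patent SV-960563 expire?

2026-04-11

Base term: filing date + 25 years → 24 January 2023.
Interference Suspension Credit: +267 days → 18 October 2023.
Product Clearance Extension: 1356 days claimed exceeds the 1044-day cap, so +1044 days → 27 August 2026.
Applicant Delay Offset: −138 days → 11 April 2026.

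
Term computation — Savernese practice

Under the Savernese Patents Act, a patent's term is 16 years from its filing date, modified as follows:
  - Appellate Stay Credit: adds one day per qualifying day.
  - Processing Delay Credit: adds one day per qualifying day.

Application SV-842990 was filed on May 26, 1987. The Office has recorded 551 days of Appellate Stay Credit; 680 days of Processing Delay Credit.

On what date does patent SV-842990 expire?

Base term: filing date + 16 years → 26 May 2003.
Appellate Stay Credit: +551 days → 27 November 2004.
Processing Delay Credit: +680 days → 8 October 2006.

October 8, 2006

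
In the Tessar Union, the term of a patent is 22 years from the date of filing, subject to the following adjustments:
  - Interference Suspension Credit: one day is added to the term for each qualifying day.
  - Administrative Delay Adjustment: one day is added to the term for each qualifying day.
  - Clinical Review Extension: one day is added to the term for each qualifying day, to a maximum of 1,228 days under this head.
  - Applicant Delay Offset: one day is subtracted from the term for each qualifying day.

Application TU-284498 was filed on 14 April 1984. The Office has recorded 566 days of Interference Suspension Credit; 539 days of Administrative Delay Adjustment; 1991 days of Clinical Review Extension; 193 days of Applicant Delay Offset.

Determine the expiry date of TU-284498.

February 22, 2012

Base term: filing date + 22 years → 14 April 2006.
Interference Suspension Credit: +566 days → 1 November 2007.
Administrative Delay Adjustment: +539 days → 23 April 2009.
Clinical Review Extension: 1991 days claimed exceeds the 1228-day cap, so +1228 days → 2 September 2012.
Applicant Delay Offset: −193 days → 22 February 2012.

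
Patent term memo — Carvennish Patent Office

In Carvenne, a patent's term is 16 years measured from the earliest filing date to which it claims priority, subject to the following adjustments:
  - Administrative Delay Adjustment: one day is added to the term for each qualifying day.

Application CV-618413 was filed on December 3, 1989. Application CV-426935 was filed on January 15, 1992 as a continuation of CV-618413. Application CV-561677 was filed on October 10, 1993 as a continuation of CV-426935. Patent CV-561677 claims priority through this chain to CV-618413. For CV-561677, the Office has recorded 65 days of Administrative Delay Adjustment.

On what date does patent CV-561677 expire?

Earliest priority filing: 3 December 1989.
Base term: 3 December 1989 + 16 years → 3 December 2005.
Administrative Delay Adjustment: +65 days → 6 February 2006.

2006-02-06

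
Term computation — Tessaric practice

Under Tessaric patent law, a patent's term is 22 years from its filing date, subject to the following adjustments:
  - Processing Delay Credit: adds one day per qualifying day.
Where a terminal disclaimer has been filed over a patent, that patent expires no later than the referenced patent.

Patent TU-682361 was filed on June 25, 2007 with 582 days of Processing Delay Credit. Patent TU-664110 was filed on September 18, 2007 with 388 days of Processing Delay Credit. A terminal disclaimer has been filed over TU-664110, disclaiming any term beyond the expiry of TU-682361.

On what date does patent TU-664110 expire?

Natural term of TU-664110:
  Base: filing + 22 years → 18 September 2029.
  Processing Delay Credit: +388 days → 11 October 2030.
Expiry of referenced patent TU-682361:
  Base: filing + 22 years → 25 June 2029.
  Processing Delay Credit: +582 days → 28 January 2031.
Terminal disclaimer: TU-664110 expires on the earlier of 11 October 2030 and 28 January 2031.

October 11, 2030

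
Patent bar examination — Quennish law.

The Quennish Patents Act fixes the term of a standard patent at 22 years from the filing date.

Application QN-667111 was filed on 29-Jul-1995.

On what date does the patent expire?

July 29, 2017

Filing date + 22 years → 29 July 2017.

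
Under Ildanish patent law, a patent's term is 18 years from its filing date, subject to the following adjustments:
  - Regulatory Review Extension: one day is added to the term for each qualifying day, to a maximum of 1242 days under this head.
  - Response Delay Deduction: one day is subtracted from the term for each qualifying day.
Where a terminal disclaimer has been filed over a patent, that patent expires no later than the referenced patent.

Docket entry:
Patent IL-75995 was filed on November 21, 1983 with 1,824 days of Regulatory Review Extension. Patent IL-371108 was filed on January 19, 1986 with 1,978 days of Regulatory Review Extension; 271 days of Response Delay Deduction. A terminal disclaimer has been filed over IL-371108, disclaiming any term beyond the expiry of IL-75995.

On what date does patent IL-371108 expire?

April 16, 2005

Natural term of IL-371108:
  Base: filing + 18 years → 19 January 2004.
  Regulatory Review Extension: 1978 days claimed exceeds the 1242-day cap, so +1242 days → 14 June 2007.
  Response Delay Deduction: −271 days → 16 September 2006.
Expiry of referenced patent IL-75995:
  Base: filing + 18 years → 21 November 2001.
  Regulatory Review Extension: 1824 days claimed exceeds the 1242-day cap, so +1242 days → 16 April 2005.
Terminal disclaimer: IL-371108 expires on the earlier of 16 September 2006 and 16 April 2005.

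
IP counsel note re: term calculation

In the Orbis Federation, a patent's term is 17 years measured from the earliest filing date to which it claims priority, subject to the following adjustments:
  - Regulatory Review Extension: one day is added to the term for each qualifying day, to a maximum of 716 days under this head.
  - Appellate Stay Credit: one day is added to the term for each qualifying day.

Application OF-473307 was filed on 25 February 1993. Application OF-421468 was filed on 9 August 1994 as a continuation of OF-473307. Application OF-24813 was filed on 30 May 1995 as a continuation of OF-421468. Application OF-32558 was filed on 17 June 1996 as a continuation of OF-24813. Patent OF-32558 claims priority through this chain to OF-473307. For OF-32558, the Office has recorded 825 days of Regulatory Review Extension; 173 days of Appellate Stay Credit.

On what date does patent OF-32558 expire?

Earliest priority filing: 25 February 1993.
Base term: 25 February 1993 + 17 years → 25 February 2010.
Regulatory Review Extension: 825 days claimed exceeds the 716-day cap, so +716 days → 11 February 2012.
Appellate Stay Credit: +173 days → 2 August 2012.

August 2, 2012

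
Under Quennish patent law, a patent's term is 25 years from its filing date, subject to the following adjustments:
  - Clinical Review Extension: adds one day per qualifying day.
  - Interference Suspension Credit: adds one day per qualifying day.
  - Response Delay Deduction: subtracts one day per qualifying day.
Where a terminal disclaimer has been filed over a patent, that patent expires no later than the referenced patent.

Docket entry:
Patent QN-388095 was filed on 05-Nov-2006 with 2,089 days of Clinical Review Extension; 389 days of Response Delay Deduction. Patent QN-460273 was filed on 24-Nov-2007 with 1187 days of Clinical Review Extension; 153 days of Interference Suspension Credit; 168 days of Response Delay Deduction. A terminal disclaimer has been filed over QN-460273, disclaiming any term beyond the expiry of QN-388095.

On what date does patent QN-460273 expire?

Natural term of QN-460273:
  Base: filing + 25 years → 24 November 2032.
  Clinical Review Extension: +1187 days → 24 February 2036.
  Interference Suspension Credit: +153 days → 26 July 2036.
  Response Delay Deduction: −168 days → 9 February 2036.
Expiry of referenced patent QN-388095:
  Base: filing + 25 years → 5 November 2031.
  Clinical Review Extension: +2089 days → 25 July 2037.
  Response Delay Deduction: −389 days → 1 July 2036.
Terminal disclaimer: QN-460273 expires on the earlier of 9 February 2036 and 1 July 2036.

2036-02-09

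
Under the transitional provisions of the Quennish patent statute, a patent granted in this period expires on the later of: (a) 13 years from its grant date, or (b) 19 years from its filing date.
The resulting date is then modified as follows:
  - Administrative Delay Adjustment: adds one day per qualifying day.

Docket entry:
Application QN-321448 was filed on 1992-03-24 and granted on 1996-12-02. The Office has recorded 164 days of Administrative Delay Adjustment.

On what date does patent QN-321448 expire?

September 4, 2011

(a) grant + 13 years → 2 December 2009.
(b) filing + 19 years → 24 March 2011.
Later of the two: 24 March 2011.
Administrative Delay Adjustment: +164 days → 4 September 2011.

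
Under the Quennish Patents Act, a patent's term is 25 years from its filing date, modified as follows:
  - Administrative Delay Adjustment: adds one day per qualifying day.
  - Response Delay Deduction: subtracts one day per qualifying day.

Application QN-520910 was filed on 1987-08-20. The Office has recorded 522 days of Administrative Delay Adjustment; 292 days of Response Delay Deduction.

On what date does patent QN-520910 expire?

April 7, 2013

Base term: filing date + 25 years → 20 August 2012.
Administrative Delay Adjustment: +522 days → 24 January 2014.
Response Delay Deduction: −292 days → 7 April 2013.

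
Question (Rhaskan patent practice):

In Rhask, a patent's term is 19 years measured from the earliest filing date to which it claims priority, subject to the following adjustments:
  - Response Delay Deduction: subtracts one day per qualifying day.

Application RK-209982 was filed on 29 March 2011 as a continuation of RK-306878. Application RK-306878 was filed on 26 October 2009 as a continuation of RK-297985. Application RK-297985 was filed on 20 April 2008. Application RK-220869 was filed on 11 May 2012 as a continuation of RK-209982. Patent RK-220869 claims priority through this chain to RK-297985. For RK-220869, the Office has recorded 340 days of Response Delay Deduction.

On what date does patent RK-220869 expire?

2026-05-15

Earliest priority filing: 20 April 2008.
Base term: 20 April 2008 + 19 years → 20 April 2027.
Response Delay Deduction: −340 days → 15 May 2026.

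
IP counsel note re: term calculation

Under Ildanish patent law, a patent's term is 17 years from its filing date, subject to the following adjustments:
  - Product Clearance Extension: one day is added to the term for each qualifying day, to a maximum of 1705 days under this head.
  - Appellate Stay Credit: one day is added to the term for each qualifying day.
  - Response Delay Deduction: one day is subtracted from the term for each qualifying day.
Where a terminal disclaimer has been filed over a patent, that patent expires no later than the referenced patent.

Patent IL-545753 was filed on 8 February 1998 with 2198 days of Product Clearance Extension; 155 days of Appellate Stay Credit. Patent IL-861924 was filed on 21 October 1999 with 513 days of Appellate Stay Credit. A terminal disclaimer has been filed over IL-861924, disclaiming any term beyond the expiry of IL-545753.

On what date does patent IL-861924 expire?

Natural term of IL-861924:
  Base: filing + 17 years → 21 October 2016.
  Appellate Stay Credit: +513 days → 18 March 2018.
Expiry of referenced patent IL-545753:
  Base: filing + 17 years → 8 February 2015.
  Product Clearance Extension: 2198 days claimed exceeds the 1705-day cap, so +1705 days → 10 October 2019.
  Appellate Stay Credit: +155 days → 13 March 2020.
Terminal disclaimer: IL-861924 expires on the earlier of 18 March 2018 and 13 March 2020.

March 18, 2018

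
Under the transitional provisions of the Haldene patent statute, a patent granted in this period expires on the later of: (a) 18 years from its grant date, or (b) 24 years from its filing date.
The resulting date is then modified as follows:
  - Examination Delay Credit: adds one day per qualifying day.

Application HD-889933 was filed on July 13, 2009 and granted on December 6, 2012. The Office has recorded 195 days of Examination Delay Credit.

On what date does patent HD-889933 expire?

January 24, 2034

(a) grant + 18 years → 6 December 2030.
(b) filing + 24 years → 13 July 2033.
Later of the two: 13 July 2033.
Examination Delay Credit: +195 days → 24 January 2034.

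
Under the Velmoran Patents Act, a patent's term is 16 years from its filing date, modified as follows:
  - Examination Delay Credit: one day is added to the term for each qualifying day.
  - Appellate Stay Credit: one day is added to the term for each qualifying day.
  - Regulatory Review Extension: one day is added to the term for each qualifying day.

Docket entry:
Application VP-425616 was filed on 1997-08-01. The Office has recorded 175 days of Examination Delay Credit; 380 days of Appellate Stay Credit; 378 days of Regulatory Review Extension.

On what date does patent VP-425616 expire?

Base term: filing date + 16 years → 1 August 2013.
Examination Delay Credit: +175 days → 23 January 2014.
Appellate Stay Credit: +380 days → 7 February 2015.
Regulatory Review Extension: +378 days → 20 February 2016.

February 20, 2016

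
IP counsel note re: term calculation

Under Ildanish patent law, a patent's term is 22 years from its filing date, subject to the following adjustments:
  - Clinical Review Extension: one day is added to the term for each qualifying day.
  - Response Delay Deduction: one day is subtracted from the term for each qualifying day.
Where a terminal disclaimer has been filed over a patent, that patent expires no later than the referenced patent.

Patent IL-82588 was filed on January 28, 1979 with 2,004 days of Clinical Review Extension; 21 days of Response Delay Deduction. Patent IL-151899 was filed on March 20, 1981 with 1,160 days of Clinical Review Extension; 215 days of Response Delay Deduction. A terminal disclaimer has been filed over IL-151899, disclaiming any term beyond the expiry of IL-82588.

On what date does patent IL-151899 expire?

Natural term of IL-151899:
  Base: filing + 22 years → 20 March 2003.
  Clinical Review Extension: +1160 days → 23 May 2006.
  Response Delay Deduction: −215 days → 20 October 2005.
Expiry of referenced patent IL-82588:
  Base: filing + 22 years → 28 January 2001.
  Clinical Review Extension: +2004 days → 25 July 2006.
  Response Delay Deduction: −21 days → 4 July 2006.
Terminal disclaimer: IL-151899 expires on the earlier of 20 October 2005 and 4 July 2006.

2005-10-20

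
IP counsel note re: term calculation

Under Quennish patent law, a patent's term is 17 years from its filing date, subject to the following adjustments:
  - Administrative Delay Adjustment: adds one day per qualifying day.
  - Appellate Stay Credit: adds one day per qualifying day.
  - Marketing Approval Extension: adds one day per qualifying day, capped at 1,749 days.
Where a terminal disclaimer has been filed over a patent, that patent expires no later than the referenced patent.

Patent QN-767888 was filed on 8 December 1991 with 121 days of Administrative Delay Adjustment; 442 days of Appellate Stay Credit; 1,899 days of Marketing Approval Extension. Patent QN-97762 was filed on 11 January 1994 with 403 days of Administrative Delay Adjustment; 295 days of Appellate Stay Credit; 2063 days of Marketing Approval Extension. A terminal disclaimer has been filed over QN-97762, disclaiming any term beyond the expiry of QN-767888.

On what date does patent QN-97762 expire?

Natural term of QN-97762:
  Base: filing + 17 years → 11 January 2011.
  Administrative Delay Adjustment: +403 days → 18 February 2012.
  Appellate Stay Credit: +295 days → 9 December 2012.
  Marketing Approval Extension: 2063 days claimed exceeds the 1749-day cap, so +1749 days → 23 September 2017.
Expiry of referenced patent QN-767888:
  Base: filing + 17 years → 8 December 2008.
  Administrative Delay Adjustment: +121 days → 8 April 2009.
  Appellate Stay Credit: +442 days → 24 June 2010.
  Marketing Approval Extension: 1899 days claimed exceeds the 1749-day cap, so +1749 days → 8 April 2015.
Terminal disclaimer: QN-97762 expires on the earlier of 23 September 2017 and 8 April 2015.

2015-04-08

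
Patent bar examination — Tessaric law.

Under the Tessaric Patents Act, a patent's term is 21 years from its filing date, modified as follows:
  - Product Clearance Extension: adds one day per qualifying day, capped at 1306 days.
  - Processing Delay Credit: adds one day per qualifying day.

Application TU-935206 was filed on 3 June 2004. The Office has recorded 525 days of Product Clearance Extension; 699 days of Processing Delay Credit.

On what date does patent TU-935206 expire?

Base term: filing date + 21 years → 3 June 2025.
Product Clearance Extension: 525 days (within the 1306-day cap) → +525 days → 10 November 2026.
Processing Delay Credit: +699 days → 9 October 2028.

October 9, 2028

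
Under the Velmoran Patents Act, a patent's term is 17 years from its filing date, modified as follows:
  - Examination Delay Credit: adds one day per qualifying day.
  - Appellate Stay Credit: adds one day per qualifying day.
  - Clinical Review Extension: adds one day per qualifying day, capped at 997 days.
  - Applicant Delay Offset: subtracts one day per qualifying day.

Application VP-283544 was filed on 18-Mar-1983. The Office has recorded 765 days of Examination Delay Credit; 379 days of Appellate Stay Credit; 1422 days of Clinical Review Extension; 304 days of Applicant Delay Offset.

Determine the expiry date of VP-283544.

Base term: filing date + 17 years → 18 March 2000.
Examination Delay Credit: +765 days → 22 April 2002.
Appellate Stay Credit: +379 days → 6 May 2003.
Clinical Review Extension: 1422 days claimed exceeds the 997-day cap, so +997 days → 27 January 2006.
Applicant Delay Offset: −304 days → 29 March 2005.

2005-03-29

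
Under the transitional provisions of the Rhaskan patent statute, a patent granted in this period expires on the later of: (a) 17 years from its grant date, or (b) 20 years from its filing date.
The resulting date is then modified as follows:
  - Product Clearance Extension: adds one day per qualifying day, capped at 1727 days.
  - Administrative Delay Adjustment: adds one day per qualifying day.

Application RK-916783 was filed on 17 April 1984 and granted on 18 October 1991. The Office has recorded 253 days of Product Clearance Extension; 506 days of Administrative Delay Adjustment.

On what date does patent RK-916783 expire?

(a) grant + 17 years → 18 October 2008.
(b) filing + 20 years → 17 April 2004.
Later of the two: 18 October 2008.
Product Clearance Extension: 253 days (within the 1727-day cap) → +253 days → 28 June 2009.
Administrative Delay Adjustment: +506 days → 16 November 2010.

November 16, 2010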